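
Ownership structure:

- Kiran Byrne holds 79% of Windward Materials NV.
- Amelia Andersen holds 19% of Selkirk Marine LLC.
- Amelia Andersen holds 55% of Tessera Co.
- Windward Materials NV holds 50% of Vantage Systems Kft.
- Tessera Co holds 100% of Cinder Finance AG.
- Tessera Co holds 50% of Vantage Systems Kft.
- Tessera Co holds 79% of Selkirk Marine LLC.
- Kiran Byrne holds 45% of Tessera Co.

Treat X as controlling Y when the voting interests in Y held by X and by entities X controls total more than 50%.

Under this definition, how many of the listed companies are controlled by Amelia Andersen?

Amelia holds 55% of Tessera, so Amelia controls Tessera.
Tessera and Amelia together hold 79% + 19% = 98% of Selkirk, so Amelia controls Selkirk.
Tessera holds 100% of Cinder, so Amelia controls Cinder.
No other company's threshold is met.
Amelia controls 3 companies.

3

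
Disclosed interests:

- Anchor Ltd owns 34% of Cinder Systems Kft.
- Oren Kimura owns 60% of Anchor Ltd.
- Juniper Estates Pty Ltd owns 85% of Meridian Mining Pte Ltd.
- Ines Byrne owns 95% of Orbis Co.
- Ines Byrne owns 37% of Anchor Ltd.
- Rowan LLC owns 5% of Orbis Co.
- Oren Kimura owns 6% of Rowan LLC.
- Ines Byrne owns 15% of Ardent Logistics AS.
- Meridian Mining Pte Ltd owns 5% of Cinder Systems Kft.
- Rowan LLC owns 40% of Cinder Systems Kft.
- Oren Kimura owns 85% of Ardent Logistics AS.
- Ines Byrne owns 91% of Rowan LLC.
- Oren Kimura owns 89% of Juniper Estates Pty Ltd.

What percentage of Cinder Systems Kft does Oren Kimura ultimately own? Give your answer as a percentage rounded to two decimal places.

26.58%

Oren reaches Cinder along 3 paths.
Via Juniper → Meridian: 89% × 85% × 5% = 3.7825%.
Via Anchor: 60% × 34% = 20.4%.
Via Rowan: 6% × 40% = 2.4%.
Total: 3.7825% + 20.4% + 2.4% = 26.5825%.
Rounded: 26.58%.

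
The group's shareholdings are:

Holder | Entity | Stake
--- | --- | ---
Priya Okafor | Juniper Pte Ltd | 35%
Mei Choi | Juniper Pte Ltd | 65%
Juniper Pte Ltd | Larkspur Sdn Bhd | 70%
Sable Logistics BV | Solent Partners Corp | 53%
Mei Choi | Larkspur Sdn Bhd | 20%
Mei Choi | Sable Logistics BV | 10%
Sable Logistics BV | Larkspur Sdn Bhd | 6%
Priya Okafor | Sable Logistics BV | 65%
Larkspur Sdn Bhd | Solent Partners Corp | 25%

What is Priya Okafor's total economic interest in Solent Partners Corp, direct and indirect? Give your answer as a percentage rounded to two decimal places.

41.55%

Priya reaches Solent along 3 paths.
Via Sable: 65% × 53% = 34.45%.
Via Juniper → Larkspur: 35% × 70% × 25% = 6.125%.
Via Sable → Larkspur: 65% × 6% × 25% = 0.975%.
Total: 34.45% + 6.125% + 0.975% = 41.55%.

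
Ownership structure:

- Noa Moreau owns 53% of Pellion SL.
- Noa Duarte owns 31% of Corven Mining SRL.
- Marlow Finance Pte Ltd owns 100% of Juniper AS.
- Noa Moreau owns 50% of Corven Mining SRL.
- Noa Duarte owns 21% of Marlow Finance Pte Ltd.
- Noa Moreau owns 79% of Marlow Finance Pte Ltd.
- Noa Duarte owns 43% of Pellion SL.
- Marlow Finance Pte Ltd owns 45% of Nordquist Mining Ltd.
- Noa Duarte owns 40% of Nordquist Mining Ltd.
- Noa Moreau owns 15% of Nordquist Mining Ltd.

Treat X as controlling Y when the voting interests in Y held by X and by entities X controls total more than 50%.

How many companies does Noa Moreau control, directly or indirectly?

4

Noa Moreau holds 53% of Pellion, so Noa Moreau controls Pellion.
Noa Moreau holds 79% of Marlow, so Noa Moreau controls Marlow.
Marlow holds 100% of Juniper, so Noa Moreau controls Juniper.
Noa Moreau and Marlow together hold 15% + 45% = 60% of Nordquist, so Noa Moreau controls Nordquist.
No other company's threshold is met.
Noa Moreau controls 4 companies.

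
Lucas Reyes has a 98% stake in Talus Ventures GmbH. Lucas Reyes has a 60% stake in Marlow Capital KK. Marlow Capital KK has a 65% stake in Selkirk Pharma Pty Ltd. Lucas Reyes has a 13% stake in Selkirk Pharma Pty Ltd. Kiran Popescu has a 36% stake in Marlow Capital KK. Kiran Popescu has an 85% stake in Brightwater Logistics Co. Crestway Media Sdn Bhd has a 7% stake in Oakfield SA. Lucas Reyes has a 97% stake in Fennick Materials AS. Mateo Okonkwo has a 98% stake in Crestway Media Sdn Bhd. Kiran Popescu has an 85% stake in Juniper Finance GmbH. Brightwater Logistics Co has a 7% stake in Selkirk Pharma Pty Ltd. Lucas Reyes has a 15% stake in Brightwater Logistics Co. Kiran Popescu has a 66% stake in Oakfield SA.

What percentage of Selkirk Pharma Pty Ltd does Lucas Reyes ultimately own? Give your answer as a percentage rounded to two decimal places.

53.05%

Lucas reaches Selkirk along 3 paths.
Via Brightwater: 15% × 7% = 1.05%.
Via Marlow: 60% × 65% = 39%.
Direct stake: 13% = 13%.
Total: 1.05% + 39% + 13% = 53.05%.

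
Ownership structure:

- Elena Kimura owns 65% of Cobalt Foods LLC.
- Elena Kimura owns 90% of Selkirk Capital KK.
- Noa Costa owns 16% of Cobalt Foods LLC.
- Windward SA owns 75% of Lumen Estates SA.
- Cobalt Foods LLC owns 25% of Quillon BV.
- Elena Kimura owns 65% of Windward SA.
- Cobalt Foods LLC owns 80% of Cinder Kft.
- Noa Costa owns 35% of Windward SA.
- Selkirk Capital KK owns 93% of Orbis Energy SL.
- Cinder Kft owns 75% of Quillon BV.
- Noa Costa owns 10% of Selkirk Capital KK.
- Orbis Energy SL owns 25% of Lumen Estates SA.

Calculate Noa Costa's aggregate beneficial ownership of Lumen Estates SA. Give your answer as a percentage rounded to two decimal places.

Noa reaches Lumen along 2 paths.
Via Selkirk → Orbis: 10% × 93% × 25% = 2.325%.
Via Windward: 35% × 75% = 26.25%.
Total: 2.325% + 26.25% = 28.575%.
Rounded: 28.58%.

28.58%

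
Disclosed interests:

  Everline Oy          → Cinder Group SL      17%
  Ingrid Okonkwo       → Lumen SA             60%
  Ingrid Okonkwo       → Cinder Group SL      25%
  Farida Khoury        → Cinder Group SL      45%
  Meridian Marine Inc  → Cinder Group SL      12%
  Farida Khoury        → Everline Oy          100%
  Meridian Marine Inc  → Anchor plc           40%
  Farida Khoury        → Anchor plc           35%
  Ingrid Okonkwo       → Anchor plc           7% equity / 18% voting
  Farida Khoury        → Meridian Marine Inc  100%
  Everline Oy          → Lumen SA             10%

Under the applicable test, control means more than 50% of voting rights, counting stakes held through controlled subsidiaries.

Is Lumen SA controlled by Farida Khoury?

Farida holds 100% of Meridian, so Farida controls Meridian.
Farida holds 100% of Everline, so Farida controls Everline.
Meridian and Farida together hold 40% + 35% = 75% of Anchor, so Farida controls Anchor.
Everline and Farida and Meridian together hold 17% + 45% + 12% = 74% of Cinder, so Farida controls Cinder.
In Lumen, Farida's side holds only 10%, not > 50%.
So Farida does not control Lumen.

No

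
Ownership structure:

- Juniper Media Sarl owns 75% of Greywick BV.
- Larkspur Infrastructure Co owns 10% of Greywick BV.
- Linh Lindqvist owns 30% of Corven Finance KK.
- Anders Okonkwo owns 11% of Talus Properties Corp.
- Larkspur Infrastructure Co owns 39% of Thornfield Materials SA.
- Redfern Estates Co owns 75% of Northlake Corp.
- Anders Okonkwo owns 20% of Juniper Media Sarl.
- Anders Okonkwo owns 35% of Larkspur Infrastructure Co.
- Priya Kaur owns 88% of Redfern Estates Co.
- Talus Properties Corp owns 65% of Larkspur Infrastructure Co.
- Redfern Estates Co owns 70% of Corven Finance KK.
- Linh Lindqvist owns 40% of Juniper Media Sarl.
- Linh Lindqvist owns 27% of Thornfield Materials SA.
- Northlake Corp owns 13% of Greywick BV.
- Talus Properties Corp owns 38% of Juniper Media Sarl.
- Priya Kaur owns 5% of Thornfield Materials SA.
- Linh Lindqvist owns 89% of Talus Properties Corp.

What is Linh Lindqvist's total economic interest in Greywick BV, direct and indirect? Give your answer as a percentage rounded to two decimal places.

61.15%

Linh reaches Greywick along 3 paths.
Via Talus → Larkspur: 89% × 65% × 10% = 5.785%.
Via Talus → Juniper: 89% × 38% × 75% = 25.365%.
Via Juniper: 40% × 75% = 30%.
Total: 5.785% + 25.365% + 30% = 61.15%.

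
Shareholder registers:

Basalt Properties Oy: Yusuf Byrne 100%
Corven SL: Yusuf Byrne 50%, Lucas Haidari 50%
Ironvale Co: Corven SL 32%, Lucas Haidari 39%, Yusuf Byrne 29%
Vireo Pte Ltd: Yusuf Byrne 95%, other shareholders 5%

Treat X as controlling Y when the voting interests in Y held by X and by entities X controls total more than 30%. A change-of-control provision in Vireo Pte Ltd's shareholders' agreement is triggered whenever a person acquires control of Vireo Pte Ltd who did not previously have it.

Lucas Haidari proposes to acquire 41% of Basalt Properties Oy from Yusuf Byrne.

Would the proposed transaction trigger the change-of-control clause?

No

The purchase adds only to Lucas's holdings (Yusuf's stake shrinks), so Lucas is the only person who could newly come to control Vireo.
Lucas holds 50% of Corven, so Lucas controls Corven.
Corven and Lucas together hold 32% + 39% = 71% of Ironvale, so Lucas controls Ironvale.
Neither Lucas nor any entity Lucas controls holds any voting interest in Vireo.
So before the transaction, Lucas does not control Vireo.
After the purchase, Lucas holds 41% of Basalt directly, and Yusuf's stake falls to 59%.
Lucas holds 41% of Basalt, so Lucas controls Basalt.
After the transaction, neither Lucas nor any entity Lucas controls holds a voting interest in Vireo, so Lucas still does not control it.
No new person acquires control, so the clause is not triggered.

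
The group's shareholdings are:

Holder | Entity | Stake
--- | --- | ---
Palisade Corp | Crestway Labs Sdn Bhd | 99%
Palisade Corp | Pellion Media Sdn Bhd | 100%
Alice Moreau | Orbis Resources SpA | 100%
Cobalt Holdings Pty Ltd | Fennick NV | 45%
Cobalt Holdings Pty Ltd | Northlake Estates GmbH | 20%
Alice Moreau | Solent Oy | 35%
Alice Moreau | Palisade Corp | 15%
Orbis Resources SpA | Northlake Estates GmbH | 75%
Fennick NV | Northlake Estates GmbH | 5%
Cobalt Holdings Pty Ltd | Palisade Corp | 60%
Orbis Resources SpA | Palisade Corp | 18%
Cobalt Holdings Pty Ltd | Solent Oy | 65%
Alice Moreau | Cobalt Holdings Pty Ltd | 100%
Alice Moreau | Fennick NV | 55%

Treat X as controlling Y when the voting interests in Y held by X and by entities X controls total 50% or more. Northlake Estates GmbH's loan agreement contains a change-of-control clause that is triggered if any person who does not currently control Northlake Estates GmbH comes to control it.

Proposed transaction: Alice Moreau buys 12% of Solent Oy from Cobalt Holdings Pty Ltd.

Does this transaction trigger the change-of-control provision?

The purchase adds only to Alice's holdings (Cobalt's stake shrinks), so Alice is the only person who could newly come to control Northlake.
Alice holds 100% of Orbis, so Alice controls Orbis.
Alice holds 100% of Cobalt, so Alice controls Cobalt.
Alice and Cobalt together hold 55% + 45% = 100% of Fennick, so Alice controls Fennick.
Fennick and Orbis and Cobalt together hold 5% + 75% + 20% = 100% of Northlake, so Alice controls Northlake.
So Alice already controls Northlake before the transaction.
After the purchase, Alice's direct stake in Solent rises to 35% + 12% = 47%, and Cobalt's stake falls to 53%.
Alice controlled Northlake already, so this is not a new person acquiring control; every other person's position is unchanged or reduced.
No new person acquires control, so the clause is not triggered.

No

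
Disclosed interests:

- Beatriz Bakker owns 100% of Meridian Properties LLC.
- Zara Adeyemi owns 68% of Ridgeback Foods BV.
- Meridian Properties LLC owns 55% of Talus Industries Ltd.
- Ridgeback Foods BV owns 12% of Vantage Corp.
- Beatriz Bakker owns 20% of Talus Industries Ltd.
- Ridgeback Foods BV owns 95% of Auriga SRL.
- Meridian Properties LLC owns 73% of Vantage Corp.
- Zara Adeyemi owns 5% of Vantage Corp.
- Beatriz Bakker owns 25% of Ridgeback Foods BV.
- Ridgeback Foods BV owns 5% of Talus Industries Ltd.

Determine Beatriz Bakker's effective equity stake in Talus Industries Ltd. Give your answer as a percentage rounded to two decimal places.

76.25%

Beatriz reaches Talus along 3 paths.
Direct stake: 20% = 20%.
Via Meridian: 100% × 55% = 55%.
Via Ridgeback: 25% × 5% = 1.25%.
Total: 20% + 55% + 1.25% = 76.25%.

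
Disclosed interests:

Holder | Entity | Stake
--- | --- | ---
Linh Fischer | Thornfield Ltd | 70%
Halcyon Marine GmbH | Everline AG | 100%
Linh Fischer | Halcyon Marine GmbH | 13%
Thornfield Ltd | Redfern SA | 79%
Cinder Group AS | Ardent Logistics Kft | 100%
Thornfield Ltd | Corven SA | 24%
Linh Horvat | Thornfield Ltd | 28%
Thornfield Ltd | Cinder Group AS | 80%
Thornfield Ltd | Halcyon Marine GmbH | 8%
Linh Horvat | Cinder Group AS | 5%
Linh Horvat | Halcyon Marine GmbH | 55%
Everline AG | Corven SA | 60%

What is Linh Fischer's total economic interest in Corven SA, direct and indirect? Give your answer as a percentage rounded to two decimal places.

27.96%

Linh Fischer reaches Corven along 3 paths.
Via Thornfield: 70% × 24% = 16.8%.
Via Halcyon → Everline: 13% × 100% × 60% = 7.8%.
Via Thornfield → Halcyon → Everline: 70% × 8% × 100% × 60% = 3.36%.
Total: 16.8% + 7.8% + 3.36% = 27.96%.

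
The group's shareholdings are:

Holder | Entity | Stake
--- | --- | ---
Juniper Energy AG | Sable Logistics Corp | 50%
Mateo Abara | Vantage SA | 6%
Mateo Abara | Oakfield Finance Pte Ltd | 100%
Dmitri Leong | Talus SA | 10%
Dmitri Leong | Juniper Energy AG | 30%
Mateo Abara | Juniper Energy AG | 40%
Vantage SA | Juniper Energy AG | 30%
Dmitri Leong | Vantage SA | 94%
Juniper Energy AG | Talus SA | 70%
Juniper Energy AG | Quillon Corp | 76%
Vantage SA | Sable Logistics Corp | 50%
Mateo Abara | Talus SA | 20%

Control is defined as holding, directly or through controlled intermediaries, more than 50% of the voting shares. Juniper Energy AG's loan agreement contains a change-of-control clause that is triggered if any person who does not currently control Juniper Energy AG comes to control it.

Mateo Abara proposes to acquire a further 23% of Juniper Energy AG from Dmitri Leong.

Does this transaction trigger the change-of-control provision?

The purchase adds only to Mateo's holdings (Dmitri's stake shrinks), so Mateo is the only person who could newly come to control Juniper.
Mateo holds 100% of Oakfield, so Mateo controls Oakfield.
In Juniper, Mateo's side holds only 40%, not > 50%.
So before the transaction, Mateo does not control Juniper.
After the purchase, Mateo's direct stake in Juniper rises to 40% + 23% = 63%, and Dmitri's stake falls to 7%.
Mateo holds 63% of Juniper, so Mateo controls Juniper.
Mateo did not control Juniper before and does after, so the clause is triggered.

Yes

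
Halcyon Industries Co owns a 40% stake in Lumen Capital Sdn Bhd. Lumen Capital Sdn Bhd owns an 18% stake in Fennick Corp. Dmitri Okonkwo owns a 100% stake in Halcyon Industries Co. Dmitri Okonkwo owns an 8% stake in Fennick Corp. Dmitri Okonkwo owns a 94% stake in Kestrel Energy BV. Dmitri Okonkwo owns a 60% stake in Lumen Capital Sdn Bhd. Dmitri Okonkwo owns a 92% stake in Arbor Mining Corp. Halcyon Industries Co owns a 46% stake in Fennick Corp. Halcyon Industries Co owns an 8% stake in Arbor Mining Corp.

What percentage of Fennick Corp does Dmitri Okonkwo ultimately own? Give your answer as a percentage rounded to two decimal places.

Dmitri reaches Fennick along 4 paths.
Via Halcyon → Lumen: 100% × 40% × 18% = 7.2%.
Via Lumen: 60% × 18% = 10.8%.
Direct stake: 8% = 8%.
Via Halcyon: 100% × 46% = 46%.
Total: 7.2% + 10.8% + 8% + 46% = 72%.
Rounded: 72.00%.

72.00%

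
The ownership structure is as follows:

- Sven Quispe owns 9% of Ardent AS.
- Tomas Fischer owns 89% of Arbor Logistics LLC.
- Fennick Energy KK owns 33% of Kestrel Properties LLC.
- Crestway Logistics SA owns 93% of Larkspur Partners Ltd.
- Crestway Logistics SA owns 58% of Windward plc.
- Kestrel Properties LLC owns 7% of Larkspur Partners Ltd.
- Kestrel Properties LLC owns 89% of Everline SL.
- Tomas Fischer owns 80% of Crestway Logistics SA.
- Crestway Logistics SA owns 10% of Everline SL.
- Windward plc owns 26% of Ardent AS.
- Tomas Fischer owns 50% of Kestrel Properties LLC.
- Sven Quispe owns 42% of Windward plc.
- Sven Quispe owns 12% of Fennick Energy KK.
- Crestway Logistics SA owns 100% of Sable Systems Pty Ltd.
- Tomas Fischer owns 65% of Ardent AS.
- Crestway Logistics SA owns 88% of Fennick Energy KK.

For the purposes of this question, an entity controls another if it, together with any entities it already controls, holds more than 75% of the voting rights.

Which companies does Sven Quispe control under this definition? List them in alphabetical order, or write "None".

None

Sven's largest direct stake is 42% in Windward, which does not meet the threshold.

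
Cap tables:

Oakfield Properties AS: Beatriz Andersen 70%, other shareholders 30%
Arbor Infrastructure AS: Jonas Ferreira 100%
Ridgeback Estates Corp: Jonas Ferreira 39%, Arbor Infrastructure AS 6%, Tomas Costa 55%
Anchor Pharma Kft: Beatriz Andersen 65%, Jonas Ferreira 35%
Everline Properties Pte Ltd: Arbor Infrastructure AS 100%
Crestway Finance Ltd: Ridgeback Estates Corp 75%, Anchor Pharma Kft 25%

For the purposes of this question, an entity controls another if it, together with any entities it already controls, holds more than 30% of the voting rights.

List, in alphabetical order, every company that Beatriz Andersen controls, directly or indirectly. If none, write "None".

Beatriz holds 70% of Oakfield, so Beatriz controls Oakfield.
Beatriz holds 65% of Anchor, so Beatriz controls Anchor.
No other company's threshold is met.

Anchor Pharma Kft, Oakfield Properties AS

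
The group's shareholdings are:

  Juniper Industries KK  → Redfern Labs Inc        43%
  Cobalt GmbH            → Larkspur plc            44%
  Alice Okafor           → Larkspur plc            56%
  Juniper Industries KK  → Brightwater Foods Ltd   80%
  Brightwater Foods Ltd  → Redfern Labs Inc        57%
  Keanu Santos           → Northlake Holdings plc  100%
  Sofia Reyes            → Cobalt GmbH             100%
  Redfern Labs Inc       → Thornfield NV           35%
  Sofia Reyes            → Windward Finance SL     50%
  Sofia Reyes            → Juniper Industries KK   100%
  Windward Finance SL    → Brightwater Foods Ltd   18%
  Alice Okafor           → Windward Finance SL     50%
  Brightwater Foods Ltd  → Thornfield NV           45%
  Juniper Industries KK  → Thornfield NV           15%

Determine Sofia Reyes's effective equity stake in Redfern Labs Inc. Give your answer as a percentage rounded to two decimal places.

Sofia reaches Redfern along 3 paths.
Via Juniper: 100% × 43% = 43%.
Via Windward → Brightwater: 50% × 18% × 57% = 5.13%.
Via Juniper → Brightwater: 100% × 80% × 57% = 45.6%.
Total: 43% + 5.13% + 45.6% = 93.73%.

93.73%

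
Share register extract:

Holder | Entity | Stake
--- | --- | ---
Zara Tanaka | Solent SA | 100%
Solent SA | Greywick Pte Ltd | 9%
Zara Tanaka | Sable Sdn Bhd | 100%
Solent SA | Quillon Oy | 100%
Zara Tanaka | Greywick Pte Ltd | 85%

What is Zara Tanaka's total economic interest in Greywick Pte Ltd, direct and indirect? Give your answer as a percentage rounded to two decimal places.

94.00%

Zara reaches Greywick along 2 paths.
Via Solent: 100% × 9% = 9%.
Direct stake: 85% = 85%.
Total: 9% + 85% = 94%.
Rounded: 94.00%.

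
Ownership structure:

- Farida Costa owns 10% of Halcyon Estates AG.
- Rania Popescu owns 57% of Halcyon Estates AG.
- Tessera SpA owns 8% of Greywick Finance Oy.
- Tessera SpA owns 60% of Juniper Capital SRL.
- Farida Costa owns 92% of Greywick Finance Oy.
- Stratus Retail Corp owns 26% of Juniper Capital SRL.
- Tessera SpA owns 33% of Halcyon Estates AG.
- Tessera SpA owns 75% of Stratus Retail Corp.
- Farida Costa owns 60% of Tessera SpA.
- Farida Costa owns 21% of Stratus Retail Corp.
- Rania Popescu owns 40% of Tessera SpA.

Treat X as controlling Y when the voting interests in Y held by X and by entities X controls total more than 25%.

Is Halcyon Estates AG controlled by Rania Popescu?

Rania holds 40% of Tessera, so Rania controls Tessera.
Rania and Tessera together hold 57% + 33% = 90% of Halcyon, so Rania controls Halcyon.

Yes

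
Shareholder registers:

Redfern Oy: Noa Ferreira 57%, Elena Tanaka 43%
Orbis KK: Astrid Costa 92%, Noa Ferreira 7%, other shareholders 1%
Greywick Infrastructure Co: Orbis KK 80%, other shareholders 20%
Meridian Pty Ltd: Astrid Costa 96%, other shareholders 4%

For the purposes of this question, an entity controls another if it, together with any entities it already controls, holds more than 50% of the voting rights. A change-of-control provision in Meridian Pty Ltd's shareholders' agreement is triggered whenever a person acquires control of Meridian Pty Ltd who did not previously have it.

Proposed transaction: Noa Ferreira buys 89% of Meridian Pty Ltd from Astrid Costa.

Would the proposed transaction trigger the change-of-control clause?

Yes

The purchase adds only to Noa's holdings (Astrid's stake shrinks), so Noa is the only person who could newly come to control Meridian.
Noa holds 57% of Redfern, so Noa controls Redfern.
Neither Noa nor any entity Noa controls holds any voting interest in Meridian.
So before the transaction, Noa does not control Meridian.
After the purchase, Noa holds 89% of Meridian directly, and Astrid's stake falls to 7%.
Noa holds 89% of Meridian, so Noa controls Meridian.
Noa did not control Meridian before and does after, so the clause is triggered.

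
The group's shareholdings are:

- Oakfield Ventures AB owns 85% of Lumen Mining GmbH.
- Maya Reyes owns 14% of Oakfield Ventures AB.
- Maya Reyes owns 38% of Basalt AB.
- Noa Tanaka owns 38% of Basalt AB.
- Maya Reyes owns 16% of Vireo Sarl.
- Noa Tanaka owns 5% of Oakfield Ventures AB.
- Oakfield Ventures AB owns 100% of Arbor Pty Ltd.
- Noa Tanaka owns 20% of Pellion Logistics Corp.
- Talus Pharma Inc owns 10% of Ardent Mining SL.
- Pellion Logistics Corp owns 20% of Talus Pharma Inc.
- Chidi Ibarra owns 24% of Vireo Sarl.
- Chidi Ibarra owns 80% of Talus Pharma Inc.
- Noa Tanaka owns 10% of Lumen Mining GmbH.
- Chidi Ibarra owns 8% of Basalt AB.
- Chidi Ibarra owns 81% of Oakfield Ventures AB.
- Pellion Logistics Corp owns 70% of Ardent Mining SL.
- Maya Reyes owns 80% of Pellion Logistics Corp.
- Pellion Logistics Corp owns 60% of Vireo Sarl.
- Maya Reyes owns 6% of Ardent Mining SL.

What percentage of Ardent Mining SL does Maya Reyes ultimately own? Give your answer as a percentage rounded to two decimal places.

63.60%

Maya reaches Ardent along 3 paths.
Direct stake: 6% = 6%.
Via Pellion: 80% × 70% = 56%.
Via Pellion → Talus: 80% × 20% × 10% = 1.6%.
Total: 6% + 56% + 1.6% = 63.6%.
Rounded: 63.60%.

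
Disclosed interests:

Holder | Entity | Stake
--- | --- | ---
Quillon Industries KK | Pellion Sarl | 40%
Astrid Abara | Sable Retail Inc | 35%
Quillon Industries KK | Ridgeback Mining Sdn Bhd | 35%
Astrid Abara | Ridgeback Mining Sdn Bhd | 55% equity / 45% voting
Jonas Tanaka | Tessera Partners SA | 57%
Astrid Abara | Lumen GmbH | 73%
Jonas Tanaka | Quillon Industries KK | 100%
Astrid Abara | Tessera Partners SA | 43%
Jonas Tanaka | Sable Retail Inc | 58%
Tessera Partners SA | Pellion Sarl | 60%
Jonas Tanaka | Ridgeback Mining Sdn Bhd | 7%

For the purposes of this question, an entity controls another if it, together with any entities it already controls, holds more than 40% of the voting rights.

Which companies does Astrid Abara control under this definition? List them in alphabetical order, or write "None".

Astrid holds 43% of Tessera, so Astrid controls Tessera.
Astrid holds 45% of Ridgeback, so Astrid controls Ridgeback.
Tessera holds 60% of Pellion, so Astrid controls Pellion.
Astrid holds 73% of Lumen, so Astrid controls Lumen.
No other company's threshold is met.

Lumen GmbH, Pellion Sarl, Ridgeback Mining Sdn Bhd, Tessera Partners SA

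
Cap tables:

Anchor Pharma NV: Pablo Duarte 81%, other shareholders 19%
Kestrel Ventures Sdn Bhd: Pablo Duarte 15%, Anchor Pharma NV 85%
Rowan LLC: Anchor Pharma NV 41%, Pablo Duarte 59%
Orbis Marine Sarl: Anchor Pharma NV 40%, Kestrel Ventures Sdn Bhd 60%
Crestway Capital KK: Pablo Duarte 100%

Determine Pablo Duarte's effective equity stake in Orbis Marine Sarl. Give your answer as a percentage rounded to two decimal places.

82.71%

Pablo reaches Orbis along 3 paths.
Via Anchor: 81% × 40% = 32.4%.
Via Kestrel: 15% × 60% = 9%.
Via Anchor → Kestrel: 81% × 85% × 60% = 41.31%.
Total: 32.4% + 9% + 41.31% = 82.71%.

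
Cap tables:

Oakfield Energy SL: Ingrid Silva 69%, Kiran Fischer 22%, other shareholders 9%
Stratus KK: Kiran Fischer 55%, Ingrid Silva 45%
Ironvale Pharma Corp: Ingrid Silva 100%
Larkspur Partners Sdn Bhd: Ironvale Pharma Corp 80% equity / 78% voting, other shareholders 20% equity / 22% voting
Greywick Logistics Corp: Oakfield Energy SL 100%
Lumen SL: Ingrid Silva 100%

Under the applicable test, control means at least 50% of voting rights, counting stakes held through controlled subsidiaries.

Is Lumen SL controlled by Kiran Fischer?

Kiran holds 55% of Stratus, so Kiran controls Stratus.
Neither Kiran nor any entity Kiran controls holds any voting interest in Lumen.
So Kiran does not control Lumen.

No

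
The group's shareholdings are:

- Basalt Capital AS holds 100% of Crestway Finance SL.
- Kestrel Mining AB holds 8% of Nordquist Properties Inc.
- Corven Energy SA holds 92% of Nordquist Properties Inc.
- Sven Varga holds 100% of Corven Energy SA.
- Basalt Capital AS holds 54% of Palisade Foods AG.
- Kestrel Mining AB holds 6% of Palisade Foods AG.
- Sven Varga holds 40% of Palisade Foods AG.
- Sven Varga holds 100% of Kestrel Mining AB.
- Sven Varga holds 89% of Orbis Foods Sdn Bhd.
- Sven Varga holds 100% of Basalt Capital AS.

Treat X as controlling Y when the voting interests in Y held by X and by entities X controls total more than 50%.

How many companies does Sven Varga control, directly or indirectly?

Sven holds 100% of Basalt, so Sven controls Basalt.
Sven holds 100% of Corven, so Sven controls Corven.
Sven holds 100% of Kestrel, so Sven controls Kestrel.
Corven and Kestrel together hold 92% + 8% = 100% of Nordquist, so Sven controls Nordquist.
Sven holds 89% of Orbis, so Sven controls Orbis.
Basalt holds 100% of Crestway, so Sven controls Crestway.
Basalt and Sven and Kestrel together hold 54% + 40% + 6% = 100% of Palisade, so Sven controls Palisade.
Sven controls 7 companies.

7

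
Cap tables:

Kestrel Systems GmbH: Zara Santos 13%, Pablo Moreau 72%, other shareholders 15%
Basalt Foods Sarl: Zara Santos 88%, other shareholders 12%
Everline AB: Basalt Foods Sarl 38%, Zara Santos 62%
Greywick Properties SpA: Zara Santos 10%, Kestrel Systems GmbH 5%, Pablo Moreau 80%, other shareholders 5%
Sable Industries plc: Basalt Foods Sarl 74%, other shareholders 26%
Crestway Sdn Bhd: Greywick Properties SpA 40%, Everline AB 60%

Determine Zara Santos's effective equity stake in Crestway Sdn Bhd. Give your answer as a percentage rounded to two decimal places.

61.52%

Zara reaches Crestway along 4 paths.
Via Greywick: 10% × 40% = 4%.
Via Kestrel → Greywick: 13% × 5% × 40% = 0.26%.
Via Basalt → Everline: 88% × 38% × 60% = 20.064%.
Via Everline: 62% × 60% = 37.2%.
Total: 4% + 0.26% + 20.064% + 37.2% = 61.524%.
Rounded: 61.52%.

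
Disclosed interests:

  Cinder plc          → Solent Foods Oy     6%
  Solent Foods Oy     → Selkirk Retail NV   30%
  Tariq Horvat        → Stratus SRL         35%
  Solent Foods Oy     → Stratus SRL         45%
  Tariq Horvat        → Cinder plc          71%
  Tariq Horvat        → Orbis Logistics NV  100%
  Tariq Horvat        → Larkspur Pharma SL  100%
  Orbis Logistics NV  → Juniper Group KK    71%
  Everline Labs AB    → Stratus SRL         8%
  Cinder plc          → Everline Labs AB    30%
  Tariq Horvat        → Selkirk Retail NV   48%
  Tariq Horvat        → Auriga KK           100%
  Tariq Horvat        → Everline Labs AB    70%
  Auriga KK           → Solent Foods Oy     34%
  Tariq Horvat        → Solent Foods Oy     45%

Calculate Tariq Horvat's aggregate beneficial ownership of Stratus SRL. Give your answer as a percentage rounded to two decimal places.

79.77%

Tariq reaches Stratus along 6 paths.
Via Cinder → Solent: 71% × 6% × 45% = 1.917%.
Via Solent: 45% × 45% = 20.25%.
Via Auriga → Solent: 100% × 34% × 45% = 15.3%.
Direct stake: 35% = 35%.
Via Cinder → Everline: 71% × 30% × 8% = 1.704%.
Via Everline: 70% × 8% = 5.6%.
Total: 1.917% + 20.25% + 15.3% + 35% + 1.704% + 5.6% = 79.771%.
Rounded: 79.77%.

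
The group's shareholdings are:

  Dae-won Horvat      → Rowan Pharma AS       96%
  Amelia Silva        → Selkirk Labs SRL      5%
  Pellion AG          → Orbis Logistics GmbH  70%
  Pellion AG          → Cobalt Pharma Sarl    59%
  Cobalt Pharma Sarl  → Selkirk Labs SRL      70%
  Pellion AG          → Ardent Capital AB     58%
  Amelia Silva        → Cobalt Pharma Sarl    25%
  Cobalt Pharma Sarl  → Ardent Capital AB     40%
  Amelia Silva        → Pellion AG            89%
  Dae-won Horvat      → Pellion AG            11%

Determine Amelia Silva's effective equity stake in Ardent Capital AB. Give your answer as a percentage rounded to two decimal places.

Amelia reaches Ardent along 3 paths.
Via Cobalt: 25% × 40% = 10%.
Via Pellion → Cobalt: 89% × 59% × 40% = 21.004%.
Via Pellion: 89% × 58% = 51.62%.
Total: 10% + 21.004% + 51.62% = 82.624%.
Rounded: 82.62%.

82.62%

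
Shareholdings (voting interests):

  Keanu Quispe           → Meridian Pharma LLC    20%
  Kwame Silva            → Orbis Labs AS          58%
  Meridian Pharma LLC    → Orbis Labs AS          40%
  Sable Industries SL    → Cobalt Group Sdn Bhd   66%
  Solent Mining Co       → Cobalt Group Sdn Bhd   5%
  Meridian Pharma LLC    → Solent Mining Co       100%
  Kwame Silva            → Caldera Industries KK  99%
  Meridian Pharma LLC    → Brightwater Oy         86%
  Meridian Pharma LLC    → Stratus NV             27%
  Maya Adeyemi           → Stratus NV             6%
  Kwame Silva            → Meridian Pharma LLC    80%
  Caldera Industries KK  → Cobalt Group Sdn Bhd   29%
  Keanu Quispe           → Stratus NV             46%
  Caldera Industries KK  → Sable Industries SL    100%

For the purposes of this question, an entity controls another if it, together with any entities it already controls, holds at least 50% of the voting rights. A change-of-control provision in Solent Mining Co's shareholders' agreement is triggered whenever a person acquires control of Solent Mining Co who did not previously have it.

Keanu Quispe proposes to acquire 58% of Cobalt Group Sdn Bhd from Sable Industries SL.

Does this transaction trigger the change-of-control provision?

The purchase adds only to Keanu's holdings (Sable's stake shrinks), so Keanu is the only person who could newly come to control Solent.
Keanu's largest direct stake is 46% in Stratus, which does not meet the threshold, so Keanu controls no company.
Neither Keanu nor any entity Keanu controls holds any voting interest in Solent.
So before the transaction, Keanu does not control Solent.
After the purchase, Keanu holds 58% of Cobalt directly, and Sable's stake falls to 8%.
Keanu holds 58% of Cobalt, so Keanu controls Cobalt.
After the transaction, neither Keanu nor any entity Keanu controls holds a voting interest in Solent, so Keanu still does not control it.
No new person acquires control, so the clause is not triggered.

No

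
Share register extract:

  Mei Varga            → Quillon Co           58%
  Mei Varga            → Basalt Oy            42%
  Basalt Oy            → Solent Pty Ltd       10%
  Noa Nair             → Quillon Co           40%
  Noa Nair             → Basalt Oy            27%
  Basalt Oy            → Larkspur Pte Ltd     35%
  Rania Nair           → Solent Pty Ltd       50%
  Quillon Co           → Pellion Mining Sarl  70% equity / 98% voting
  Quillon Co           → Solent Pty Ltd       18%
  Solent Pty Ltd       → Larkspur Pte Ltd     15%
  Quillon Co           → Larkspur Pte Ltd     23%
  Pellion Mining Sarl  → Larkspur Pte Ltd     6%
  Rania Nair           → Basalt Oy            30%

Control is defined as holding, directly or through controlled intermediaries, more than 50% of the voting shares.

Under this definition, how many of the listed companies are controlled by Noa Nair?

0

Noa's largest direct stake is 40% in Quillon, which does not meet the threshold.
Noa controls 0 companies.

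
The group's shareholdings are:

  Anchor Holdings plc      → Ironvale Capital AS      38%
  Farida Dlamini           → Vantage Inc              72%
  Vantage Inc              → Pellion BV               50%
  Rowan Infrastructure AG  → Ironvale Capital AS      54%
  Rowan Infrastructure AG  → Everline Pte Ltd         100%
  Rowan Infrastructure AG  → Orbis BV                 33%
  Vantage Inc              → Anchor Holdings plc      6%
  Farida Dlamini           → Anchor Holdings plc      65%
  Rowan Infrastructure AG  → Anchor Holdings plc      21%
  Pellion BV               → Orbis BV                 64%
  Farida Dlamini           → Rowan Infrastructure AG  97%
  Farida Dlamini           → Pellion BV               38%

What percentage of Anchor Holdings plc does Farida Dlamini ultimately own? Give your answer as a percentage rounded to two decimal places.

Farida reaches Anchor along 3 paths.
Via Vantage: 72% × 6% = 4.32%.
Direct stake: 65% = 65%.
Via Rowan: 97% × 21% = 20.37%.
Total: 4.32% + 65% + 20.37% = 89.69%.

89.69%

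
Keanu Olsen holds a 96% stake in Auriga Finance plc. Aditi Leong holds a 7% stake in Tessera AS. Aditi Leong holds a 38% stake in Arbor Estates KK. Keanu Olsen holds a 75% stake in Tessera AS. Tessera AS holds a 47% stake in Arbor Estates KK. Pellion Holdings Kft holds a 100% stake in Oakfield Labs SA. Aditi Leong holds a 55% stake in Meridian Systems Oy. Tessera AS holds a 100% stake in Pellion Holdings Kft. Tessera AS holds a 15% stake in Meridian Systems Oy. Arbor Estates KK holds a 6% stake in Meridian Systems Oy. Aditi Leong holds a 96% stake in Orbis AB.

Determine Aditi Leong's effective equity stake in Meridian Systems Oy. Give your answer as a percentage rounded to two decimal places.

58.53%

Aditi reaches Meridian along 4 paths.
Via Tessera → Arbor: 7% × 47% × 6% = 0.1974%.
Via Arbor: 38% × 6% = 2.28%.
Via Tessera: 7% × 15% = 1.05%.
Direct stake: 55% = 55%.
Total: 0.1974% + 2.28% + 1.05% + 55% = 58.5274%.
Rounded: 58.53%.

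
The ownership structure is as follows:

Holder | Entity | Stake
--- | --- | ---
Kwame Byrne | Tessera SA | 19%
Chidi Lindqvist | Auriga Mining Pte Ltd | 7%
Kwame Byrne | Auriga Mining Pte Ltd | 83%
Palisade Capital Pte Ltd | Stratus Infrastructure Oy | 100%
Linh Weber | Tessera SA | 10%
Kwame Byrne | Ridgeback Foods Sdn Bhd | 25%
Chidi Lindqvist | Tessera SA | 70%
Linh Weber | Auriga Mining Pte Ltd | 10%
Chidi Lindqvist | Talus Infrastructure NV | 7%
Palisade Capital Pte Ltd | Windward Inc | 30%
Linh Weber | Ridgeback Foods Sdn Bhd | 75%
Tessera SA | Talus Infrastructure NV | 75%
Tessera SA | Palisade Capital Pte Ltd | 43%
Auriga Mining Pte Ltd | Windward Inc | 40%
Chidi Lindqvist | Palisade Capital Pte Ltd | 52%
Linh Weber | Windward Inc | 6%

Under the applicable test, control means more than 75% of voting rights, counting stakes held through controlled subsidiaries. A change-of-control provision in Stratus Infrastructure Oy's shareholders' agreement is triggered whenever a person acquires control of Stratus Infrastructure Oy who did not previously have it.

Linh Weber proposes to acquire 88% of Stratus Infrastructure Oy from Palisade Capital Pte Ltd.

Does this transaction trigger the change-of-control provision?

The purchase adds only to Linh's holdings (Palisade's stake shrinks), so Linh is the only person who could newly come to control Stratus.
Linh's largest direct stake is 75% in Ridgeback, which does not meet the threshold, so Linh controls no company.
Neither Linh nor any entity Linh controls holds any voting interest in Stratus.
So before the transaction, Linh does not control Stratus.
After the purchase, Linh holds 88% of Stratus directly, and Palisade's stake falls to 12%.
Linh holds 88% of Stratus, so Linh controls Stratus.
Linh did not control Stratus before and does after, so the clause is triggered.

Yes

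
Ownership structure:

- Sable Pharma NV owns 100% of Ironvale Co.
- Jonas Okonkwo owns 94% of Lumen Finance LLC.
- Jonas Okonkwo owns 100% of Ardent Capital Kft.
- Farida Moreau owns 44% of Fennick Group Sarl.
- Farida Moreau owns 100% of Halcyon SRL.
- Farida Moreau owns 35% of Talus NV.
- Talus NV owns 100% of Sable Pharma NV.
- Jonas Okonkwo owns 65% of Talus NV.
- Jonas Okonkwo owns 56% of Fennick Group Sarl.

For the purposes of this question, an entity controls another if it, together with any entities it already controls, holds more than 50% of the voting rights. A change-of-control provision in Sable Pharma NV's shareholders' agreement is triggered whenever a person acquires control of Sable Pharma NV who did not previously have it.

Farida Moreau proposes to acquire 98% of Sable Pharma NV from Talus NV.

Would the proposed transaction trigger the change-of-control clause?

The purchase adds only to Farida's holdings (Talus's stake shrinks), so Farida is the only person who could newly come to control Sable.
Farida holds 100% of Halcyon, so Farida controls Halcyon.
Neither Farida nor any entity Farida controls holds any voting interest in Sable.
So before the transaction, Farida does not control Sable.
After the purchase, Farida holds 98% of Sable directly, and Talus's stake falls to 2%.
Farida holds 98% of Sable, so Farida controls Sable.
Farida did not control Sable before and does after, so the clause is triggered.

Yes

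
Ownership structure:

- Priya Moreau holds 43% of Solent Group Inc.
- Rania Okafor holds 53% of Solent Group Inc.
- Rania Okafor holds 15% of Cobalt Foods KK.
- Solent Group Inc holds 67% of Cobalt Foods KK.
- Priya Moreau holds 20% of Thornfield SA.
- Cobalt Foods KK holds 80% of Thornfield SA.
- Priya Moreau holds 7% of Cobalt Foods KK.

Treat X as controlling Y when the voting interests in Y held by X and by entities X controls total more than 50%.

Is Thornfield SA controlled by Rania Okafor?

Yes

Rania holds 53% of Solent, so Rania controls Solent.
Rania and Solent together hold 15% + 67% = 82% of Cobalt, so Rania controls Cobalt.
Cobalt holds 80% of Thornfield, so Rania controls Thornfield.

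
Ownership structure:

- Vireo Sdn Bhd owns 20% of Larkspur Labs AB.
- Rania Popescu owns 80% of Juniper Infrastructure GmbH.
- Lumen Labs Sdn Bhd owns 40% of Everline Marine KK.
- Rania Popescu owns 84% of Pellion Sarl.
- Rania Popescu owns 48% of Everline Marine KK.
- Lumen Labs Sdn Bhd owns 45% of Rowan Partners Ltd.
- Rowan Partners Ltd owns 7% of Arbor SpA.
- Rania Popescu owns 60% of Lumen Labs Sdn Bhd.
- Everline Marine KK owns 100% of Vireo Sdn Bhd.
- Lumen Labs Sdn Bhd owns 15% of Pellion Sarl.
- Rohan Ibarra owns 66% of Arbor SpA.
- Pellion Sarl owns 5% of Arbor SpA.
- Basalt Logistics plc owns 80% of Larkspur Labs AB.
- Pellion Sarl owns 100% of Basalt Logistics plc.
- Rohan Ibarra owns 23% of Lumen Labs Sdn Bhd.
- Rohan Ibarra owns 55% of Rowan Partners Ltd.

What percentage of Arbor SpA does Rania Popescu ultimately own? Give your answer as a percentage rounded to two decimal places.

Rania reaches Arbor along 3 paths.
Via Pellion: 84% × 5% = 4.2%.
Via Lumen → Pellion: 60% × 15% × 5% = 0.45%.
Via Lumen → Rowan: 60% × 45% × 7% = 1.89%.
Total: 4.2% + 0.45% + 1.89% = 6.54%.

6.54%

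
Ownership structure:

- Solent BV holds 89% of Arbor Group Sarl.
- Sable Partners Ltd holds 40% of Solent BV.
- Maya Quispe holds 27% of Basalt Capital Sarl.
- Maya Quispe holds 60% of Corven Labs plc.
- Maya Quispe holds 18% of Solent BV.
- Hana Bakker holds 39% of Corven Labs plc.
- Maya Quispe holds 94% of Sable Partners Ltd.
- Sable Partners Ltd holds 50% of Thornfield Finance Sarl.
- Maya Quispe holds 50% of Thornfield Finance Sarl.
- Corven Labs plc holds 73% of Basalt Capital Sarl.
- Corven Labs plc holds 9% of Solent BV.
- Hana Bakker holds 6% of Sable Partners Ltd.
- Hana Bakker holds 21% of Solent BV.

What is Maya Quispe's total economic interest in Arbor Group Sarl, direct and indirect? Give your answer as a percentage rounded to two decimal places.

54.29%

Maya reaches Arbor along 3 paths.
Via Sable → Solent: 94% × 40% × 89% = 33.464%.
Via Corven → Solent: 60% × 9% × 89% = 4.806%.
Via Solent: 18% × 89% = 16.02%.
Total: 33.464% + 4.806% + 16.02% = 54.29%.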